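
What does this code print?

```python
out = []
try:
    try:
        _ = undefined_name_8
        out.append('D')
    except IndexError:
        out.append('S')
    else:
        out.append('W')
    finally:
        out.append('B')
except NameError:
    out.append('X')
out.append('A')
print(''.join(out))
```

Execution trace: 'B' (finally) → 'X' (outer except NameError) → 'A' (after the try/except). Output: BXA

Answer: BXA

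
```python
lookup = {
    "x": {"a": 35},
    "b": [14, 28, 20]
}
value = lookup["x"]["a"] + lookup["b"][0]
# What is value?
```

Trace:
`lookup = { ...` → lookup = {'x': {'a': 35}, 'b': [14, 28, 20]}
`value = lookup["x"]["a"] + lookup["b"][0]` → value = 49
So value = 49

Answer: 49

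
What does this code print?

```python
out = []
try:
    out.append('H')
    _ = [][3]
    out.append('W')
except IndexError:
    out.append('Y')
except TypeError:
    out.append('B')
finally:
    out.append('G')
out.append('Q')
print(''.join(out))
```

Execution trace: 'H' (try body) → 'Y' (except IndexError) → 'G' (finally) → 'Q' (after the try/except). Output: HYGQ

Answer: HYGQ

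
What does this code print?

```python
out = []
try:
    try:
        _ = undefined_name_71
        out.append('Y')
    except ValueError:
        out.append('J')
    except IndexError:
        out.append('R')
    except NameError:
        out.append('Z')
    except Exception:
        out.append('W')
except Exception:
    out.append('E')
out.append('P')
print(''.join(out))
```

Execution trace: 'Z' (inner except NameError) → 'P' (after the try/except). Output: ZP

Answer: ZP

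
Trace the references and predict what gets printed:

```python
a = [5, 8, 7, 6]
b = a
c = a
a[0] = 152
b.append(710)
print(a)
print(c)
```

Key concept: multiple aliases.
Step by step:
`a = [5, 8, 7, 6]` → a = [5, 8, 7, 6]
`b = a` → b = [5, 8, 7, 6] (same object as a)
`c = a` → c = [5, 8, 7, 6] (same object as a, b)
`a[0] = 152` → a = [152, 8, 7, 6] (same object as b, c); b = [152, 8, 7, 6] (same object as a, c); c = [152, 8, 7, 6] (same object as a, b)
`b.append(710)` → a = [152, 8, 7, 6, 710] (same object as b, c); b = [152, 8, 7, 6, 710] (same object as a, c); c = [152, 8, 7, 6, 710] (same object as a, b)
`print(a)` → prints [152, 8, 7, 6, 710]
`print(c)` → prints [152, 8, 7, 6, 710]

Answer:
[152, 8, 7, 6, 710]
[152, 8, 7, 6, 710]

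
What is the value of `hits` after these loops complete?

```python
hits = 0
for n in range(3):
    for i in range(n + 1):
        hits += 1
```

Triangle: 1 + 2 + ... + 3
`hits` takes the values: 0 → 1 → 2 → 3 → 4 → 5 → 6

Answer: 6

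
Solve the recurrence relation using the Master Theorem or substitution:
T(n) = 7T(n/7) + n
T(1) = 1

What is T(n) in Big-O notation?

By Master Theorem: a=7, b=7, f(n)=n. Since log_7(7) = 1 and f(n) = Θ(n^1), Case 2 applies. T(n) = O(n log n).

Answer: O(n log n)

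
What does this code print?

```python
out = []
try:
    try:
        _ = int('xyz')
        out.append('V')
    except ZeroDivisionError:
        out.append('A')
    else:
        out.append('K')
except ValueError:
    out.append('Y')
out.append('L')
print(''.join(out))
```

Execution trace: 'Y' (outer except ValueError) → 'L' (after the try/except). Output: YL

Answer: YL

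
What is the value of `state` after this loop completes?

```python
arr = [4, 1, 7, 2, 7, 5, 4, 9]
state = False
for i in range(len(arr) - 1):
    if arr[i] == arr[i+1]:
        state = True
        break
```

Check consecutive duplicates in [4, 1, 7, 2, 7, 5, 4, 9]
`state` takes the values: False

Answer: False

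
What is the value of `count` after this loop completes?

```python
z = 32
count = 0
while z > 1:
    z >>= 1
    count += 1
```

Count right shifts until 1
`count` takes the values: 0 → 1 → 2 → 3 → 4 → 5

Answer: 5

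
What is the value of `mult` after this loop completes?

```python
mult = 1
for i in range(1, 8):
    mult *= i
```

7! = 5040
`mult` takes the values: 1 → 2 → 6 → 24 → 120 → 720 → 5040

Answer: 5040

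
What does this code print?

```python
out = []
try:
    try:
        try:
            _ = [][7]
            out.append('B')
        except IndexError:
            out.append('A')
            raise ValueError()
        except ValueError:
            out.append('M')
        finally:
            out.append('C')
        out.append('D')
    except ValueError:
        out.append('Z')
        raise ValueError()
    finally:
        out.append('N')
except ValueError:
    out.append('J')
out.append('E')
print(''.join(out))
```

Execution trace: 'A' (inner except IndexError) → 'C' (inner finally) → 'Z' (except ValueError) → 'N' (finally) → 'J' (outer except ValueError) → 'E' (after the try/except). Output: ACZNJE

Answer: ACZNJE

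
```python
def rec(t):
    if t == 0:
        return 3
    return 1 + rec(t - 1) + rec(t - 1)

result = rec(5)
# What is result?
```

rec(t) = 1 + 2·rec(t-1), rec(0)=3. Closed form: (3+1)·2^5 - 1 = 127.

Answer: 127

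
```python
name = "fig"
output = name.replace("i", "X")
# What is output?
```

Trace:
`name = "fig"` → name = 'fig'
`output = name.replace("i", "X")` → output = 'fXg'
So output = 'fXg'

Answer: 'fXg'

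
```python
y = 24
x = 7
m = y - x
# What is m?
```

Trace:
`y = 24` → y = 24
`x = 7` → x = 7
`m = y - x` → m = 17
So m = 17

Answer: 17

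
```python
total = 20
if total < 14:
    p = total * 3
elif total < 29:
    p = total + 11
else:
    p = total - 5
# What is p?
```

Trace:
`total = 20` → total = 20
`if total < 14: ...` → total < 14 is False, total < 29 is True → p = 31
So p = 31

Answer: 31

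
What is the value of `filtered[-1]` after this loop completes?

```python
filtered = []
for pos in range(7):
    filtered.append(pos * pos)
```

Last element of squares 0 to 6
`filtered` takes the values: [] → [0] → [0, 1] → [0, 1, 4] → [0, 1, 4, 9] → [0, 1, 4, 9, 16] → [0, 1, 4, 9, 16, 25] → [0, 1, 4, 9, 16, 25, 36]
So `filtered[-1]` = 36

Answer: 36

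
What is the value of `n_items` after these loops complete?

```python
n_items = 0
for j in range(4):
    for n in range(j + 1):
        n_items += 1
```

Triangle: 1 + 2 + ... + 4
`n_items` takes the values: 0 → 1 → 2 → 3 → 4 → 5 → 6 → 7 → 8 → 9 → 10

Answer: 10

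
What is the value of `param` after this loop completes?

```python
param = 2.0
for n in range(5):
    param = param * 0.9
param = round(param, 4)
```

Exponential decay: 2.0 * 0.9^5
`param` takes the values: 2.0 → 1.8 → 1.62 → 1.458 → 1.3122 → 1.18098 → 1.181

Answer: 1.181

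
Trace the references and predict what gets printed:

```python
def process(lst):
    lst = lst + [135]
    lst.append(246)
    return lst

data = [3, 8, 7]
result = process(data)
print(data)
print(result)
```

Key concept: rebinding parameter vs mutation.
Step by step:
`data = [3, 8, 7]` → data = [3, 8, 7]
`result = process(data)` → result = [3, 8, 7, 135, 246]
`print(data)` → prints [3, 8, 7]
`print(result)` → prints [3, 8, 7, 135, 246]

Answer:
[3, 8, 7]
[3, 8, 7, 135, 246]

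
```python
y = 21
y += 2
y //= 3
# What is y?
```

Trace:
`y = 21` → y = 21
`y += 2` → y = 23
`y //= 3` → y = 7
So y = 7

Answer: 7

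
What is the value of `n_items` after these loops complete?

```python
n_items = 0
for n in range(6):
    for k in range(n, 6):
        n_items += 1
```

Upper triangle: 6 + 5 + ... + 1
`n_items` takes the values: 0 → 1 → 2 → 3 → 4 → 5 → 6 → 7 → 8 → 9 → 10 → 11 → 12 → 13 → 14 → 15 → 16 → 17 → 18 → 19 → 20 → 21

Answer: 21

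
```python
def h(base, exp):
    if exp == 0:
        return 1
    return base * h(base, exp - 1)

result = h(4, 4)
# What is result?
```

h(4, 4) = 4 * 4 * 4 * 4 = 256

Answer: 256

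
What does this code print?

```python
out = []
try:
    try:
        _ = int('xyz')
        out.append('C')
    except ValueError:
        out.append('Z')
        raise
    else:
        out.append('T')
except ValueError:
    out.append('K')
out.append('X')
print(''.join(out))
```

Execution trace: 'Z' (inner except ValueError) → 'K' (outer except ValueError) → 'X' (after the try/except). Output: ZKX

Answer: ZKX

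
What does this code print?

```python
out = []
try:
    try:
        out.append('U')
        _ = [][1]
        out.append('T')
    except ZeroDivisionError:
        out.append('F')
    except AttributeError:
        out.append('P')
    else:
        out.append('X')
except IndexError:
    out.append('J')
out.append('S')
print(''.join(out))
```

Execution trace: 'U' (try body) → 'J' (outer except IndexError) → 'S' (after the try/except). Output: UJS

Answer: UJS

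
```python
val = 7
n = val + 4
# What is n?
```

Trace:
`val = 7` → val = 7
`n = val + 4` → n = 11
So n = 11

Answer: 11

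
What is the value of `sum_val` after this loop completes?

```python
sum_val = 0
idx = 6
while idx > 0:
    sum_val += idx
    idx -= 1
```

Sum 6 down to 1
`sum_val` takes the values: 0 → 6 → 11 → 15 → 18 → 20 → 21

Answer: 21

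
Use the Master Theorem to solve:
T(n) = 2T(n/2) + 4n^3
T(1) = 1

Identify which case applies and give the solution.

a=2, b=2, f(n)=4n^3. log_2(2) = 1. Since c=3 > 1 and the regularity condition holds (2(n/2)^3 = (2/2^3)n^3 with 2/2^3 < 1), Case 3 applies: T(n) = Θ(f(n)) = O(n^3).

Answer: O(n^3) - Case 3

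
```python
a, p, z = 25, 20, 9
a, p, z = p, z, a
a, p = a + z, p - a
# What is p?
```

Trace:
`a, p, z = 25, 20, 9` → a = 25; p = 20; z = 9
`a, p, z = p, z, a` → a = 20; p = 9; z = 25
`a, p = a + z, p - a` → a = 45; p = -11
So p = -11

Answer: -11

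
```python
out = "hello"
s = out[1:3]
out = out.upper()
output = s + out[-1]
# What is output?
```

Trace:
`out = "hello"` → out = 'hello'
`s = out[1:3]` → s = 'el'
`out = out.upper()` → out = 'HELLO'
`output = s + out[-1]` → output = 'elO'
So output = 'elO'

Answer: 'elO'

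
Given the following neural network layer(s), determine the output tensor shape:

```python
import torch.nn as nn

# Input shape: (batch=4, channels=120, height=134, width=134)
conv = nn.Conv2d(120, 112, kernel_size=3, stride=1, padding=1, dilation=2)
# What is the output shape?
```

Input: (4, 120, 134, 134) -> Output: (4, 112, 132, 132)

Answer: (4, 112, 132, 132)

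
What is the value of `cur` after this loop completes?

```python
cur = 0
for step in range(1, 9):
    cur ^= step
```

XOR of 1 to 8
`cur` takes the values: 0 → 1 → 3 → 0 → 4 → 1 → 7 → 0 → 8

Answer: 8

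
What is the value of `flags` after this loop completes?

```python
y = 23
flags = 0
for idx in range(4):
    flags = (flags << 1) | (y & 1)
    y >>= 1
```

Reverse lowest 4 bits of 23
`flags` takes the values: 0 → 1 → 3 → 7 → 14

Answer: 14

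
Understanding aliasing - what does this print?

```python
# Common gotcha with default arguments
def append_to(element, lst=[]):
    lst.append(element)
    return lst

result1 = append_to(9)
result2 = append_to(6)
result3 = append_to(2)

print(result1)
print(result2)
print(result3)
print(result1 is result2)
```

Key concept: mutable default argument gotcha.
Step by step:
`result1 = append_to(9)` → result1 = [9]
`result2 = append_to(6)` → result1 = [9, 6] (same object as result2); result2 = [9, 6] (same object as result1)
`result3 = append_to(2)` → result1 = [9, 6, 2] (same object as result2, result3); result2 = [9, 6, 2] (same object as result1, result3); result3 = [9, 6, 2] (same object as result1, result2)
`print(result1)` → prints [9, 6, 2]
`print(result2)` → prints [9, 6, 2]
`print(result3)` → prints [9, 6, 2]
`print(result1 is result2)` → prints True

Answer:
[9, 6, 2]
[9, 6, 2]
[9, 6, 2]
True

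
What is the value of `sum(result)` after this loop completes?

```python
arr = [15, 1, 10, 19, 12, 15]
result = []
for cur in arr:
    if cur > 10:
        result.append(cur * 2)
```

Sum of doubled values > 10
`result` takes the values: [] → [30] → [30, 38] → [30, 38, 24] → [30, 38, 24, 30]
So `sum(result)` = 122

Answer: 122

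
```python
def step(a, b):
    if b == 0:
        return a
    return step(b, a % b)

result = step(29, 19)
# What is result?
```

step(29, 19) -> step(19, 10) -> step(10, 9) -> step(9, 1) -> step(1, 0) -> 1

Answer: 1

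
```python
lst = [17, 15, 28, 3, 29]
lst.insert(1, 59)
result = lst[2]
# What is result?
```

Trace:
`lst = [17, 15, 28, 3, 29]` → lst = [17, 15, 28, 3, 29]
`lst.insert(1, 59)` → lst = [17, 59, 15, 28, 3, 29]
`result = lst[2]` → result = 15
So result = 15

Answer: 15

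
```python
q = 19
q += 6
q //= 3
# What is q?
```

Trace:
`q = 19` → q = 19
`q += 6` → q = 25
`q //= 3` → q = 8
So q = 8

Answer: 8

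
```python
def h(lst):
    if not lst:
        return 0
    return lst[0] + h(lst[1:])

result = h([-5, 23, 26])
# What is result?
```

(-5) + 23 + 26 + 0 = 44

Answer: 44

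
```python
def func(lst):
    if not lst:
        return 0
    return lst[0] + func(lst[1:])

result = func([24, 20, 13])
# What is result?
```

24 + 20 + 13 + 0 = 57

Answer: 57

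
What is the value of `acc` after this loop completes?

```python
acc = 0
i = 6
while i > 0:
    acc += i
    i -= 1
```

Sum 6 down to 1
`acc` takes the values: 0 → 6 → 11 → 15 → 18 → 20 → 21

Answer: 21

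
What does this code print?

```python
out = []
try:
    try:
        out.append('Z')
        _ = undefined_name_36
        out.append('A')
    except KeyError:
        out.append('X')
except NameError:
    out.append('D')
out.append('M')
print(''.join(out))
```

Execution trace: 'Z' (try body) → 'D' (outer except NameError) → 'M' (after the try/except). Output: ZDM

Answer: ZDM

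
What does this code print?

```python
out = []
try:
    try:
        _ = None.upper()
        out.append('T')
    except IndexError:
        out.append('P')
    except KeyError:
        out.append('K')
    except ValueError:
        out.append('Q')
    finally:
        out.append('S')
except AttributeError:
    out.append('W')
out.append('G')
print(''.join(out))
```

Execution trace: 'S' (finally) → 'W' (outer except AttributeError) → 'G' (after the try/except). Output: SWG

Answer: SWG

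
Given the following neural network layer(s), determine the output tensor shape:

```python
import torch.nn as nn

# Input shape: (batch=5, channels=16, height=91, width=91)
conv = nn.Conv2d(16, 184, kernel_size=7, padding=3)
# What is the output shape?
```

Input: (5, 16, 91, 91) -> Output: (5, 184, 91, 91)

Answer: (5, 184, 91, 91)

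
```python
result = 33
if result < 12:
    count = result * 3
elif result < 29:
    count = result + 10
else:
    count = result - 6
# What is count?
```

Trace:
`result = 33` → result = 33
`if result < 12: ...` → result < 12 is False, result < 29 is False, take else branch → count = 27
So count = 27

Answer: 27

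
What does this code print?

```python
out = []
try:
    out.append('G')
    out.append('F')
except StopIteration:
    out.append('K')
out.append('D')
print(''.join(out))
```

Execution trace: 'G' (try body) → 'F' (try body, no exception) → 'D' (after the try/except). Output: GFD

Answer: GFD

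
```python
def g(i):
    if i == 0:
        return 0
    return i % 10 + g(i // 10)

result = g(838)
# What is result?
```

Sum of digits of 838: 8 + 3 + 8 = 19

Answer: 19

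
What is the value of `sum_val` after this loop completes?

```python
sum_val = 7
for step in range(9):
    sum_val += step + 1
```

Start at 7, add 1 to 9 = 52
`sum_val` takes the values: 7 → 8 → 10 → 13 → 17 → 22 → 28 → 35 → 43 → 52

Answer: 52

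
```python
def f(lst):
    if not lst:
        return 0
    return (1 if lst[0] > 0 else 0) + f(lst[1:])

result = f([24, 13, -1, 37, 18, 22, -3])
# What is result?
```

Count of positive elements in [24, 13, -1, 37, 18, 22, -3] = 5

Answer: 5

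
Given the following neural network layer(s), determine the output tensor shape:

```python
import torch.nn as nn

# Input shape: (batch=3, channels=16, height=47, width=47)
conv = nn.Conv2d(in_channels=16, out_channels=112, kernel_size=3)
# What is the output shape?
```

Input: (3, 16, 47, 47) -> Output: (3, 112, 45, 45)

Answer: (3, 112, 45, 45)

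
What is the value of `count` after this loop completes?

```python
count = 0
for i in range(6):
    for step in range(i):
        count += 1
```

Triangle number: 0+1+2+...+5
`count` takes the values: 0 → 1 → 2 → 3 → 4 → 5 → 6 → 7 → 8 → 9 → 10 → 11 → 12 → 13 → 14 → 15

Answer: 15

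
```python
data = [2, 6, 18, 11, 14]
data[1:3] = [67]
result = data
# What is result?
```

Trace:
`data = [2, 6, 18, 11, 14]` → data = [2, 6, 18, 11, 14]
`data[1:3] = [67]` → data = [2, 67, 11, 14]
`result = data` → result = [2, 67, 11, 14]
So result = [2, 67, 11, 14]

Answer: [2, 67, 11, 14]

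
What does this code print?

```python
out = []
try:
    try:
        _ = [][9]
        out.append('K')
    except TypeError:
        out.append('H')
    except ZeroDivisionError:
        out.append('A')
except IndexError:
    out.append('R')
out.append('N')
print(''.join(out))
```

Execution trace: 'R' (outer except IndexError) → 'N' (after the try/except). Output: RN

Answer: RN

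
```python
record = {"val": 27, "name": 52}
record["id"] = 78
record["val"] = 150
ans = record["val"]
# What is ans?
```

Trace:
`record = {"val": 27, "name": 52}` → record = {'val': 27, 'name': 52}
`record["id"] = 78` → record = {'val': 27, 'name': 52, 'id': 78}
`record["val"] = 150` → record = {'val': 150, 'name': 52, 'id': 78}
`ans = record["val"]` → ans = 150
So ans = 150

Answer: 150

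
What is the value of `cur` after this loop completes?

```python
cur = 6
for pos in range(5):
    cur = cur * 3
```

Multiply by 3, 5 times: 6 * 3^5 = 1458
`cur` takes the values: 6 → 18 → 54 → 162 → 486 → 1458

Answer: 1458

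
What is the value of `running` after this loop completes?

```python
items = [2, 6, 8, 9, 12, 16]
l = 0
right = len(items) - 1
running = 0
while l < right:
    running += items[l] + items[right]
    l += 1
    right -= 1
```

Sum of pairs from ends
`running` takes the values: 0 → 18 → 36 → 53

Answer: 53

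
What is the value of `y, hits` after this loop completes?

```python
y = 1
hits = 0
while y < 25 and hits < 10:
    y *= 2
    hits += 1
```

Double until >= 25 or 10 iterations
`y, hits` takes the values: (1, 0) → (2, 0) → (2, 1) → (4, 1) → (4, 2) → (8, 2) → (8, 3) → (16, 3) → (16, 4) → (32, 4) → (32, 5)

Answer: 32, 5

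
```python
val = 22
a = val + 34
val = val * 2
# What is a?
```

Trace:
`val = 22` → val = 22
`a = val + 34` → a = 56
`val = val * 2` → val = 44
So a = 56

Answer: 56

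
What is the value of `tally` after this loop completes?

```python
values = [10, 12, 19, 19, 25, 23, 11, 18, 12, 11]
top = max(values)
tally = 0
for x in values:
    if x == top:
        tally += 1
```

Count of max value 25 in [10, 12, 19, 19, 25, 23, 11, 18, 12, 11]
`tally` takes the values: 0 → 1

Answer: 1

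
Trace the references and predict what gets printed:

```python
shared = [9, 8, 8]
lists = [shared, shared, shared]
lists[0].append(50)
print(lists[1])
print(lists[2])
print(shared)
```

Key concept: list of same reference.
Step by step:
`shared = [9, 8, 8]` → shared = [9, 8, 8]
`lists = [shared, shared, shared]` → lists = [[9, 8, 8], [9, 8, 8], [9, 8, 8]]
`lists[0].append(50)` → shared = [9, 8, 8, 50]; lists = [[9, 8, 8, 50], [9, 8, 8, 50], [9, 8, 8, 50]]
`print(lists[1])` → prints [9, 8, 8, 50]
`print(lists[2])` → prints [9, 8, 8, 50]
`print(shared)` → prints [9, 8, 8, 50]

Answer:
[9, 8, 8, 50]
[9, 8, 8, 50]
[9, 8, 8, 50]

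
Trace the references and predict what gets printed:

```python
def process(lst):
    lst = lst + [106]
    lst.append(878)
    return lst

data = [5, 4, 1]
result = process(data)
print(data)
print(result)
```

Key concept: rebinding parameter vs mutation.
Step by step:
`data = [5, 4, 1]` → data = [5, 4, 1]
`result = process(data)` → result = [5, 4, 1, 106, 878]
`print(data)` → prints [5, 4, 1]
`print(result)` → prints [5, 4, 1, 106, 878]

Answer:
[5, 4, 1]
[5, 4, 1, 106, 878]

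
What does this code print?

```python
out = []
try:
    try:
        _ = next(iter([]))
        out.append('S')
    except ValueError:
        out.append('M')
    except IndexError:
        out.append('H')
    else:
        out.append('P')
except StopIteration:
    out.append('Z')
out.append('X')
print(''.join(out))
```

Execution trace: 'Z' (outer except StopIteration) → 'X' (after the try/except). Output: ZX

Answer: ZX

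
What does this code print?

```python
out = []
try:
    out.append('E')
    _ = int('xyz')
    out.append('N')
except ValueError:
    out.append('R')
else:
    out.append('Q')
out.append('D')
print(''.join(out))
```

Execution trace: 'E' (try body) → 'R' (except ValueError) → 'D' (after the try/except). Output: ERD

Answer: ERD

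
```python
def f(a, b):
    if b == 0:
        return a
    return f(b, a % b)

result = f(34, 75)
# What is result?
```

f(34, 75) -> f(75, 34) -> f(34, 7) -> f(7, 6) -> f(6, 1) -> f(1, 0) -> 1

Answer: 1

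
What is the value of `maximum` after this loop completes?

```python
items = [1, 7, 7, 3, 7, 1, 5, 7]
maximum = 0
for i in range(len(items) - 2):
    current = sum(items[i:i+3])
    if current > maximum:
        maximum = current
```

Max sum of 3-element window in [1, 7, 7, 3, 7, 1, 5, 7]
`maximum` takes the values: 0 → 15 → 17

Answer: 17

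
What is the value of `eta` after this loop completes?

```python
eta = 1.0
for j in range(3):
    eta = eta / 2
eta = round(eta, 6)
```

Halving LR 3 times: 1 / 2^3
`eta` takes the values: 1.0 → 0.5 → 0.25 → 0.125

Answer: 0.125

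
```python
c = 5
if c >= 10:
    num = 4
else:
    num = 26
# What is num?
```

Trace:
`c = 5` → c = 5
`if c >= 10: ...` → c >= 10 is False, take else branch → num = 26
So num = 26

Answer: 26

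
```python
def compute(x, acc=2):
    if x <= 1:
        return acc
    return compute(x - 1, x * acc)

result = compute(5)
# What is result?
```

Accumulator trace (n, acc): (5, 2) -> (4, 10) -> (3, 40) -> (2, 120) -> (1, 240) -> return 240

Answer: 240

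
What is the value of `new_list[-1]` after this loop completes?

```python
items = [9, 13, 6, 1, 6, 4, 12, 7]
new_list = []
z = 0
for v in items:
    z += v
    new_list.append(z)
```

Cumulative sum ends at 58
`new_list` takes the values: [] → [9] → [9, 22] → [9, 22, 28] → [9, 22, 28, 29] → [9, 22, 28, 29, 35] → [9, 22, 28, 29, 35, 39] → [9, 22, 28, 29, 35, 39, 51] → [9, 22, 28, 29, 35, 39, 51, 58]
So `new_list[-1]` = 58

Answer: 58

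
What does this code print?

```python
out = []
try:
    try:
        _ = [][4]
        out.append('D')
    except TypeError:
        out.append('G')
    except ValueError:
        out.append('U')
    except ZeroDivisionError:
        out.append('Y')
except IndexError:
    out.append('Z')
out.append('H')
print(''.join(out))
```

Execution trace: 'Z' (outer except IndexError) → 'H' (after the try/except). Output: ZH

Answer: ZH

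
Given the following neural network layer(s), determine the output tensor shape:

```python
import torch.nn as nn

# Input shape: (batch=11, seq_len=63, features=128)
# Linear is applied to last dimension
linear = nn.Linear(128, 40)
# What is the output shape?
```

Input: (11, 63, 128) -> Output: (11, 63, 40)

Answer: (11, 63, 40)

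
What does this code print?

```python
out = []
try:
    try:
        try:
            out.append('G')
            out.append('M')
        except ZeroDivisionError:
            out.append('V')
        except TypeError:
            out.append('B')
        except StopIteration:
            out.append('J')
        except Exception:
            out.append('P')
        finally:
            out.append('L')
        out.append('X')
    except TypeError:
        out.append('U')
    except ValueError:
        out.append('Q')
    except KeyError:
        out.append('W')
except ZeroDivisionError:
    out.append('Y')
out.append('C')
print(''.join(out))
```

Execution trace: 'G' (inner try body) → 'M' (inner try body, no exception) → 'L' (inner finally) → 'X' (try body, no exception) → 'C' (after the try/except). Output: GMLXC

Answer: GMLXC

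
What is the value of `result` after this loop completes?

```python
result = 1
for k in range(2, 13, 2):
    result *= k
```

Product of even numbers 2 to 12
`result` takes the values: 1 → 2 → 8 → 48 → 384 → 3840 → 46080

Answer: 46080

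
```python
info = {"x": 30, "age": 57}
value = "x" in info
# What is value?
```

Trace:
`info = {"x": 30, "age": 57}` → info = {'x': 30, 'age': 57}
`value = "x" in info` → value = True
So value = True

Answer: True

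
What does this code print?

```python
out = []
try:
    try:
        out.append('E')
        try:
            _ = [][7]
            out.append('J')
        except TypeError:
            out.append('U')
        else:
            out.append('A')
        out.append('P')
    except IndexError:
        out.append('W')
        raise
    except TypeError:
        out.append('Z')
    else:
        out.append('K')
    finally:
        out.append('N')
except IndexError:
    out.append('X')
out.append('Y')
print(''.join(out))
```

Execution trace: 'E' (try body) → 'W' (except IndexError) → 'N' (finally) → 'X' (outer except IndexError) → 'Y' (after the try/except). Output: EWNXY

Answer: EWNXY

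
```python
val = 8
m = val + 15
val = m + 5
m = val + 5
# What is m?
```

Trace:
`val = 8` → val = 8
`m = val + 15` → m = 23
`val = m + 5` → val = 28
`m = val + 5` → m = 33
So m = 33

Answer: 33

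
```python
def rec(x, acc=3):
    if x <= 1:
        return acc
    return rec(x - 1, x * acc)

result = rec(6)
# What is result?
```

Accumulator trace (n, acc): (6, 3) -> (5, 18) -> (4, 90) -> (3, 360) -> (2, 1080) -> (1, 2160) -> return 2160

Answer: 2160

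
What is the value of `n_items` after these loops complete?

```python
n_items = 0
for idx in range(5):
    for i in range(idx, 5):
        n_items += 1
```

Upper triangle: 5 + 4 + ... + 1
`n_items` takes the values: 0 → 1 → 2 → 3 → 4 → 5 → 6 → 7 → 8 → 9 → 10 → 11 → 12 → 13 → 14 → 15

Answer: 15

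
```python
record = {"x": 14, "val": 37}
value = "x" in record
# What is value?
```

Trace:
`record = {"x": 14, "val": 37}` → record = {'x': 14, 'val': 37}
`value = "x" in record` → value = True
So value = True

Answer: True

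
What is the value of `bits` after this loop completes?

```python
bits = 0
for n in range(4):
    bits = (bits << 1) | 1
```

Build 4 consecutive 1-bits: 0b1111
`bits` takes the values: 0 → 1 → 3 → 7 → 15

Answer: 15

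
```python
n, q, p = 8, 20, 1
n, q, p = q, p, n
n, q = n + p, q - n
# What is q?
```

Trace:
`n, q, p = 8, 20, 1` → n = 8; q = 20; p = 1
`n, q, p = q, p, n` → n = 20; q = 1; p = 8
`n, q = n + p, q - n` → n = 28; q = -19
So q = -19

Answer: -19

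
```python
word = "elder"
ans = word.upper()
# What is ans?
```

Trace:
`word = "elder"` → word = 'elder'
`ans = word.upper()` → ans = 'ELDER'
So ans = 'ELDER'

Answer: 'ELDER'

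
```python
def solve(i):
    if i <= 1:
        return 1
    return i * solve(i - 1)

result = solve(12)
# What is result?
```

solve(12) = 12 * 11 * 10 * 9 * 8 * 7 * 6 * 5 * 4 * 3 * 2 * 1 = 479001600

Answer: 479001600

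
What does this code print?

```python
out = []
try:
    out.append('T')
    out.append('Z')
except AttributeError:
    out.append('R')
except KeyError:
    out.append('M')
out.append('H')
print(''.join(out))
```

Execution trace: 'T' (try body) → 'Z' (try body, no exception) → 'H' (after the try/except). Output: TZH

Answer: TZH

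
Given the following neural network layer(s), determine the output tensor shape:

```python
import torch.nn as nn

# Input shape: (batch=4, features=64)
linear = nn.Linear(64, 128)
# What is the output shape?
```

Input: (4, 64) -> Output: (4, 128)

Answer: (4, 128)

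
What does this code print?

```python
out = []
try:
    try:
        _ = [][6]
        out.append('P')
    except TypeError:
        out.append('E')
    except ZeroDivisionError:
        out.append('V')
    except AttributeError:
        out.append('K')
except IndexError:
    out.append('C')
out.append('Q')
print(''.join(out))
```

Execution trace: 'C' (outer except IndexError) → 'Q' (after the try/except). Output: CQ

Answer: CQ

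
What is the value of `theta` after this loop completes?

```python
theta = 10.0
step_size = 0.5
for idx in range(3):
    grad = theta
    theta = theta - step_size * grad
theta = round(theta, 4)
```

Gradient descent: w = 10.0 * (1 - 0.5)^3
`theta` takes the values: 10.0 → 5.0 → 2.5 → 1.25

Answer: 1.25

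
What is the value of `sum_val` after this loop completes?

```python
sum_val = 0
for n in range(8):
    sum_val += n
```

Sum of 0 to 7 = 28
`sum_val` takes the values: 0 → 1 → 3 → 6 → 10 → 15 → 21 → 28

Answer: 28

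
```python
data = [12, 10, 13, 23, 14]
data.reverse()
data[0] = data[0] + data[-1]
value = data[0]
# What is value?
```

Trace:
`data = [12, 10, 13, 23, 14]` → data = [12, 10, 13, 23, 14]
`data.reverse()` → data = [14, 23, 13, 10, 12]
`data[0] = data[0] + data[-1]` → data = [26, 23, 13, 10, 12]
`value = data[0]` → value = 26
So value = 26

Answer: 26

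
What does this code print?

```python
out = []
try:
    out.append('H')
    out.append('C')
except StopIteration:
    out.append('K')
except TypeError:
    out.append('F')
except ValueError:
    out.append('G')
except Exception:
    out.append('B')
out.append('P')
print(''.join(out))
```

Execution trace: 'H' (try body) → 'C' (try body, no exception) → 'P' (after the try/except). Output: HCP

Answer: HCP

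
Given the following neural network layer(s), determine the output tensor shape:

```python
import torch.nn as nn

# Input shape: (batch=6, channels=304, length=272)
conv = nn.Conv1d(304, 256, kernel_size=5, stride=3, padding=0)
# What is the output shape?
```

Input: (6, 304, 272) -> Output: (6, 256, 90)

Answer: (6, 256, 90)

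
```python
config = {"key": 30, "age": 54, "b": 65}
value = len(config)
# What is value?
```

Trace:
`config = {"key": 30, "age": 54, "b": 65}` → config = {'key': 30, 'age': 54, 'b': 65}
`value = len(config)` → value = 3
So value = 3

Answer: 3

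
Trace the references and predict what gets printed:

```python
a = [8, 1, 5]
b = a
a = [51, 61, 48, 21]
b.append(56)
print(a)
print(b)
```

Key concept: rebinding vs mutation: a is rebound to a new list, b still points at the original.
Step by step:
`a = [8, 1, 5]` → a = [8, 1, 5]
`b = a` → b = [8, 1, 5] (same object as a)
`a = [51, 61, 48, 21]` → a = [51, 61, 48, 21]
`b.append(56)` → b = [8, 1, 5, 56]
`print(a)` → prints [51, 61, 48, 21]
`print(b)` → prints [8, 1, 5, 56]

Answer:
[51, 61, 48, 21]
[8, 1, 5, 56]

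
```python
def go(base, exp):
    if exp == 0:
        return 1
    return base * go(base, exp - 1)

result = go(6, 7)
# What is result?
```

go(6, 7) = 6 * 6 * 6 * 6 * 6 * 6 * 6 = 279936

Answer: 279936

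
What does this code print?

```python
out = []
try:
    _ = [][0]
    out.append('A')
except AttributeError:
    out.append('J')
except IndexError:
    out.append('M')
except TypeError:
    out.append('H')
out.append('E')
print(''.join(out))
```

Execution trace: 'M' (except IndexError) → 'E' (after the try/except). Output: ME

Answer: ME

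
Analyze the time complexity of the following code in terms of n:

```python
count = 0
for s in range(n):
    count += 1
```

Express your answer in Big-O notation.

Each loop level contributes: n. Multiplying the contributions gives O(n).

Answer: O(n)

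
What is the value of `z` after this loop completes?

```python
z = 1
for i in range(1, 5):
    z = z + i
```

Start at 1, add 1 through 4
`z` takes the values: 1 → 2 → 4 → 7 → 11

Answer: 11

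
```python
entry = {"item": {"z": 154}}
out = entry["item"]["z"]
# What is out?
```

Trace:
`entry = {"item": {"z": 154}}` → entry = {'item': {'z': 154}}
`out = entry["item"]["z"]` → out = 154
So out = 154

Answer: 154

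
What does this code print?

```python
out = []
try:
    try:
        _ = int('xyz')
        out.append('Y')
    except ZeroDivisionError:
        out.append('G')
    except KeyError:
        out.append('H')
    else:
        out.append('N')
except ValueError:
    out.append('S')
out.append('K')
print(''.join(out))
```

Execution trace: 'S' (outer except ValueError) → 'K' (after the try/except). Output: SK

Answer: SK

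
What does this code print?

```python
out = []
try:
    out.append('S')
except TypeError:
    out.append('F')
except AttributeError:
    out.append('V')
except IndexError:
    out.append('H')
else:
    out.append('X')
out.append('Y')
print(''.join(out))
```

Execution trace: 'S' (try body, no exception) → 'X' (else) → 'Y' (after the try/except). Output: SXY

Answer: SXY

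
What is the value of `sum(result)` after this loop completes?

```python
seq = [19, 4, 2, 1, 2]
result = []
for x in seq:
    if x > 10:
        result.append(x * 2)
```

Sum of doubled values > 10
`result` takes the values: [] → [38]
So `sum(result)` = 38

Answer: 38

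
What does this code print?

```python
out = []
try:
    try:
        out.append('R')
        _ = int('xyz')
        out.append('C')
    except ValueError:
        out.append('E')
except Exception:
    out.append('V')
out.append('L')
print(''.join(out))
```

Execution trace: 'R' (inner try body) → 'E' (inner except ValueError) → 'L' (after the try/except). Output: REL

Answer: REL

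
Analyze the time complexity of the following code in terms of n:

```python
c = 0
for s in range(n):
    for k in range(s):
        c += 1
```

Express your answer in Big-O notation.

Each loop level contributes: n × n. Multiplying the contributions gives O(n^2).

Answer: O(n^2)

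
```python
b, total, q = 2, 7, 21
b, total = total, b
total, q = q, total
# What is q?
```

Trace:
`b, total, q = 2, 7, 21` → b = 2; total = 7; q = 21
`b, total = total, b` → b = 7; total = 2
`total, q = q, total` → total = 21; q = 2
So q = 2

Answer: 2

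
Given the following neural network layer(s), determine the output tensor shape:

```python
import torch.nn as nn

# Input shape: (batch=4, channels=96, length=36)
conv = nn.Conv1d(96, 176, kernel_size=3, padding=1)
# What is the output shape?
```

Input: (4, 96, 36) -> Output: (4, 176, 36)

Answer: (4, 176, 36)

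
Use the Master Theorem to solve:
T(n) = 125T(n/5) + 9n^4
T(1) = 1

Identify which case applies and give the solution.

a=125, b=5, f(n)=9n^4. log_5(125) = 3. Since c=4 > 3 and the regularity condition holds (125(n/5)^4 = (125/5^4)n^4 with 125/5^4 < 1), Case 3 applies: T(n) = Θ(f(n)) = O(n^4).

Answer: O(n^4) - Case 3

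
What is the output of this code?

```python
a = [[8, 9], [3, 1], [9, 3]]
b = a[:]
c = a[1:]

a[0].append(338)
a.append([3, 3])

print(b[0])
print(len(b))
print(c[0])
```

Key concept: slice with nested mutation.
Step by step:
`a = [[8, 9], [3, 1], [9, 3]]` → a = [[8, 9], [3, 1], [9, 3]]
`b = a[:]` → b = [[8, 9], [3, 1], [9, 3]]
`c = a[1:]` → c = [[3, 1], [9, 3]]
`a[0].append(338)` → a = [[8, 9, 338], [3, 1], [9, 3]]; b = [[8, 9, 338], [3, 1], [9, 3]]
`a.append([3, 3])` → a = [[8, 9, 338], [3, 1], [9, 3], [3, 3]]
`print(b[0])` → prints [8, 9, 338]
`print(len(b))` → prints 3
`print(c[0])` → prints [3, 1]

Answer:
[8, 9, 338]
3
[3, 1]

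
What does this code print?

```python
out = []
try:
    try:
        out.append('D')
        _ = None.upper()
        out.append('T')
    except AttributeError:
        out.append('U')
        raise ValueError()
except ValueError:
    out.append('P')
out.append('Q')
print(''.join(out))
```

Execution trace: 'D' (inner try body) → 'U' (inner except AttributeError) → 'P' (outer except ValueError) → 'Q' (after the try/except). Output: DUPQ

Answer: DUPQ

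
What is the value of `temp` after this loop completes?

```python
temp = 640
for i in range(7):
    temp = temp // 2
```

Halve 7 times: 640 // 2^7 = 5
`temp` takes the values: 640 → 320 → 160 → 80 → 40 → 20 → 10 → 5

Answer: 5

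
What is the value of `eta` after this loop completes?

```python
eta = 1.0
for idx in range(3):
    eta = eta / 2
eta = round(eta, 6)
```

Halving LR 3 times: 1 / 2^3
`eta` takes the values: 1.0 → 0.5 → 0.25 → 0.125

Answer: 0.125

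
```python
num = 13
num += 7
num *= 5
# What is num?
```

Trace:
`num = 13` → num = 13
`num += 7` → num = 20
`num *= 5` → num = 100
So num = 100

Answer: 100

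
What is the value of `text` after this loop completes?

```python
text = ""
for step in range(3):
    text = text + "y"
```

Repeat 'y' 3 times
`text` takes the values: "" → "y" → "yy" → "yyy"

Answer: "yyy"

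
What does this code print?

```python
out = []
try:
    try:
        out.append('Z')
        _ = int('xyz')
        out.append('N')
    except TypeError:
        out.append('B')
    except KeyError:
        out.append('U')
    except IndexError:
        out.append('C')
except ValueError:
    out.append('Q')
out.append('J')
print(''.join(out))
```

Execution trace: 'Z' (try body) → 'Q' (outer except ValueError) → 'J' (after the try/except). Output: ZQJ

Answer: ZQJ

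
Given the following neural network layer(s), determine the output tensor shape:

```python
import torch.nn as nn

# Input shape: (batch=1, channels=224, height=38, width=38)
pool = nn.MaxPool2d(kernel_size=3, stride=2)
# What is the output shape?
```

Input: (1, 224, 38, 38) -> Output: (1, 224, 18, 18)

Answer: (1, 224, 18, 18)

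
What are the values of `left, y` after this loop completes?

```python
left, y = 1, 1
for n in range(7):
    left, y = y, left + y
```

Fibonacci: after 7 iterations
`left, y` takes the values: (1, 1) → (1, 2) → (2, 3) → (3, 5) → (5, 8) → (8, 13) → (13, 21) → (21, 34)

Answer: 21, 34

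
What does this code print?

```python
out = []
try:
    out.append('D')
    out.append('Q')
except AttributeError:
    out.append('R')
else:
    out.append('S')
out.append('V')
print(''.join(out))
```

Execution trace: 'D' (try body) → 'Q' (try body, no exception) → 'S' (else) → 'V' (after the try/except). Output: DQSV

Answer: DQSV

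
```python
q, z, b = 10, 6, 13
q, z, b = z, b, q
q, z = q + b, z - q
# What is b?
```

Trace:
`q, z, b = 10, 6, 13` → q = 10; z = 6; b = 13
`q, z, b = z, b, q` → q = 6; z = 13; b = 10
`q, z = q + b, z - q` → q = 16; z = 7
So b = 10

Answer: 10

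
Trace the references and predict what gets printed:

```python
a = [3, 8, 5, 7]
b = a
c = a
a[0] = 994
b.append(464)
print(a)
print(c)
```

Key concept: multiple aliases.
Step by step:
`a = [3, 8, 5, 7]` → a = [3, 8, 5, 7]
`b = a` → b = [3, 8, 5, 7] (same object as a)
`c = a` → c = [3, 8, 5, 7] (same object as a, b)
`a[0] = 994` → a = [994, 8, 5, 7] (same object as b, c); b = [994, 8, 5, 7] (same object as a, c); c = [994, 8, 5, 7] (same object as a, b)
`b.append(464)` → a = [994, 8, 5, 7, 464] (same object as b, c); b = [994, 8, 5, 7, 464] (same object as a, c); c = [994, 8, 5, 7, 464] (same object as a, b)
`print(a)` → prints [994, 8, 5, 7, 464]
`print(c)` → prints [994, 8, 5, 7, 464]

Answer:
[994, 8, 5, 7, 464]
[994, 8, 5, 7, 464]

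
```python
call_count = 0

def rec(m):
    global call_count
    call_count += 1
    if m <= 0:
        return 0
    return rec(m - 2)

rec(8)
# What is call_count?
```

Linear recursion stepping by 2: 5 calls from m=8 down to ≤0.

Answer: 5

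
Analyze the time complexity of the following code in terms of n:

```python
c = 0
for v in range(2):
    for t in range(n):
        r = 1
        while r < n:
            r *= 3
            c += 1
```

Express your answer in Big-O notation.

Each loop level contributes: 1 × n × log n. Multiplying the contributions gives O(n log n).

Answer: O(n log n)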